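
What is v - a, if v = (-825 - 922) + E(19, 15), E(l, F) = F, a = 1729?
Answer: -3461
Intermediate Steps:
v = -1732 (v = (-825 - 922) + 15 = -1747 + 15 = -1732)
v - a = -1732 - 1*1729 = -1732 - 1729 = -3461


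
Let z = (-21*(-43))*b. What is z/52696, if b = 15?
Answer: 1935/7528 ≈ 0.25704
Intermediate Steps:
z = 13545 (z = -21*(-43)*15 = 903*15 = 13545)
z/52696 = 13545/52696 = 13545*(1/52696) = 1935/7528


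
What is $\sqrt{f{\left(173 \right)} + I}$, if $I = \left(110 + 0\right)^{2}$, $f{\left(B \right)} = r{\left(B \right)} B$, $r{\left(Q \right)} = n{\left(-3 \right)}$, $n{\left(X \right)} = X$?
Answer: $\sqrt{11581} \approx 107.61$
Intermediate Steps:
$r{\left(Q \right)} = -3$
$f{\left(B \right)} = - 3 B$
$I = 12100$ ($I = 110^{2} = 12100$)
$\sqrt{f{\left(173 \right)} + I} = \sqrt{\left(-3\right) 173 + 12100} = \sqrt{-519 + 12100} = \sqrt{11581}$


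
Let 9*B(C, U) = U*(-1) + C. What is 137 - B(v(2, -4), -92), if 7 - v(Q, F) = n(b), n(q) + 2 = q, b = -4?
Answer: 376/3 ≈ 125.33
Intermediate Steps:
n(q) = -2 + q
v(Q, F) = 13 (v(Q, F) = 7 - (-2 - 4) = 7 - 1*(-6) = 7 + 6 = 13)
B(C, U) = -U/9 + C/9 (B(C, U) = (U*(-1) + C)/9 = (-U + C)/9 = (C - U)/9 = -U/9 + C/9)
137 - B(v(2, -4), -92) = 137 - (-⅑*(-92) + (⅑)*13) = 137 - (92/9 + 13/9) = 137 - 1*35/3 = 137 - 35/3 = 376/3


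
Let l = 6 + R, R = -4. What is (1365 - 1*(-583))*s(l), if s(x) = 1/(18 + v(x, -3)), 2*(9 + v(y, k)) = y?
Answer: 974/5 ≈ 194.80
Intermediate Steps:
l = 2 (l = 6 - 4 = 2)
v(y, k) = -9 + y/2
s(x) = 1/(9 + x/2) (s(x) = 1/(18 + (-9 + x/2)) = 1/(9 + x/2))
(1365 - 1*(-583))*s(l) = (1365 - 1*(-583))*(2/(18 + 2)) = (1365 + 583)*(2/20) = 1948*(2*(1/20)) = 1948*(⅒) = 974/5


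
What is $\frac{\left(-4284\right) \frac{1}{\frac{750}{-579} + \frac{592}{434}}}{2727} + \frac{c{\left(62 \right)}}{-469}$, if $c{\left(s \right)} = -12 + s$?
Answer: $- \frac{4696641832}{204491973} \approx -22.967$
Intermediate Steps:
$\frac{\left(-4284\right) \frac{1}{\frac{750}{-579} + \frac{592}{434}}}{2727} + \frac{c{\left(62 \right)}}{-469} = \frac{\left(-4284\right) \frac{1}{\frac{750}{-579} + \frac{592}{434}}}{2727} + \frac{-12 + 62}{-469} = - \frac{4284}{750 \left(- \frac{1}{579}\right) + 592 \cdot \frac{1}{434}} \cdot \frac{1}{2727} + 50 \left(- \frac{1}{469}\right) = - \frac{4284}{- \frac{250}{193} + \frac{296}{217}} \cdot \frac{1}{2727} - \frac{50}{469} = - \frac{4284}{\frac{2878}{41881}} \cdot \frac{1}{2727} - \frac{50}{469} = \left(-4284\right) \frac{41881}{2878} \cdot \frac{1}{2727} - \frac{50}{469} = \left(- \frac{89709102}{1439}\right) \frac{1}{2727} - \frac{50}{469} = - \frac{9967678}{436017} - \frac{50}{469} = - \frac{4696641832}{204491973}$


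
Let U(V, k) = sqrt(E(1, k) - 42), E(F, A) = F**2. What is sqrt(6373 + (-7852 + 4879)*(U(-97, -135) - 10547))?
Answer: sqrt(31362604 - 2973*I*sqrt(41)) ≈ 5600.2 - 1.7*I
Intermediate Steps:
U(V, k) = I*sqrt(41) (U(V, k) = sqrt(1**2 - 42) = sqrt(1 - 42) = sqrt(-41) = I*sqrt(41))
sqrt(6373 + (-7852 + 4879)*(U(-97, -135) - 10547)) = sqrt(6373 + (-7852 + 4879)*(I*sqrt(41) - 10547)) = sqrt(6373 - 2973*(-10547 + I*sqrt(41))) = sqrt(6373 + (31356231 - 2973*I*sqrt(41))) = sqrt(31362604 - 2973*I*sqrt(41))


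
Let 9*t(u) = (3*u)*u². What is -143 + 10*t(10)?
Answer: 9571/3 ≈ 3190.3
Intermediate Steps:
t(u) = u³/3 (t(u) = ((3*u)*u²)/9 = (3*u³)/9 = u³/3)
-143 + 10*t(10) = -143 + 10*((⅓)*10³) = -143 + 10*((⅓)*1000) = -143 + 10*(1000/3) = -143 + 10000/3 = 9571/3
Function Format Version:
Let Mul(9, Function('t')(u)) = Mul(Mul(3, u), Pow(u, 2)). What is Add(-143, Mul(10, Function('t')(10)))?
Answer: Rational(9571, 3) ≈ 3190.3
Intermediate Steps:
Function('t')(u) = Mul(Rational(1, 3), Pow(u, 3)) (Function('t')(u) = Mul(Rational(1, 9), Mul(Mul(3, u), Pow(u, 2))) = Mul(Rational(1, 9), Mul(3, Pow(u, 3))) = Mul(Rational(1, 3), Pow(u, 3)))
Add(-143, Mul(10, Function('t')(10))) = Add(-143, Mul(10, Mul(Rational(1, 3), Pow(10, 3)))) = Add(-143, Mul(10, Mul(Rational(1, 3), 1000))) = Add(-143, Mul(10, Rational(1000, 3))) = Add(-143, Rational(10000, 3)) = Rational(9571, 3)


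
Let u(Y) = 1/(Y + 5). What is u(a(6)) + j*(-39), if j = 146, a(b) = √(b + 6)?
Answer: -74017/13 - 2*√3/13 ≈ -5693.9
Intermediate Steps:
a(b) = √(6 + b)
u(Y) = 1/(5 + Y)
u(a(6)) + j*(-39) = 1/(5 + √(6 + 6)) + 146*(-39) = 1/(5 + √12) - 5694 = 1/(5 + 2*√3) - 5694 = -5694 + 1/(5 + 2*√3)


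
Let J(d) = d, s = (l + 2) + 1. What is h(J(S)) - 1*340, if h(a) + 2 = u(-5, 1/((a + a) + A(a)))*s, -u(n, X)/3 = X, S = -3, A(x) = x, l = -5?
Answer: -1028/3 ≈ -342.67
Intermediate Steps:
s = -2 (s = (-5 + 2) + 1 = -3 + 1 = -2)
u(n, X) = -3*X
h(a) = -2 + 2/a (h(a) = -2 - 3/((a + a) + a)*(-2) = -2 - 3/(2*a + a)*(-2) = -2 - 3*1/(3*a)*(-2) = -2 - 1/a*(-2) = -2 + 2/a)
h(J(S)) - 1*340 = (-2 + 2/(-3)) - 1*340 = (-2 + 2*(-1/3)) - 340 = (-2 - 2/3) - 340 = -8/3 - 340 = -1028/3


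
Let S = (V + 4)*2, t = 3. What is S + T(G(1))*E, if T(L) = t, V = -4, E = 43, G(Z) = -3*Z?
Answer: 129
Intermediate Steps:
T(L) = 3
S = 0 (S = (-4 + 4)*2 = 0*2 = 0)
S + T(G(1))*E = 0 + 3*43 = 0 + 129 = 129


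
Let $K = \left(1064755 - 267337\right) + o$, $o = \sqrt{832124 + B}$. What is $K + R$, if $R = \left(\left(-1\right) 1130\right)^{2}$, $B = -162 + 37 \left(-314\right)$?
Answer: $2074318 + 2 \sqrt{205086} \approx 2.0752 \cdot 10^{6}$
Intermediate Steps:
$B = -11780$ ($B = -162 - 11618 = -11780$)
$o = 2 \sqrt{205086}$ ($o = \sqrt{832124 - 11780} = \sqrt{820344} = 2 \sqrt{205086} \approx 905.73$)
$R = 1276900$ ($R = \left(-1130\right)^{2} = 1276900$)
$K = 797418 + 2 \sqrt{205086}$ ($K = \left(1064755 - 267337\right) + 2 \sqrt{205086} = 797418 + 2 \sqrt{205086} \approx 7.9832 \cdot 10^{5}$)
$K + R = \left(797418 + 2 \sqrt{205086}\right) + 1276900 = 2074318 + 2 \sqrt{205086}$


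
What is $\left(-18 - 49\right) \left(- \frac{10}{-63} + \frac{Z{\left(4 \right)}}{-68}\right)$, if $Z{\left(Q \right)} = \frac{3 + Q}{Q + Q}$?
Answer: $- \frac{334933}{34272} \approx -9.7728$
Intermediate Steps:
$Z{\left(Q \right)} = \frac{3 + Q}{2 Q}$
$\left(-18 - 49\right) \left(- \frac{10}{-63} + \frac{Z{\left(4 \right)}}{-68}\right) = \left(-18 - 49\right) \left(- \frac{10}{-63} + \frac{\frac{1}{2} \cdot \frac{1}{4} \left(3 + 4\right)}{-68}\right) = - 67 \left(\left(-10\right) \left(- \frac{1}{63}\right) + \frac{1}{2} \cdot \frac{1}{4} \cdot 7 \left(- \frac{1}{68}\right)\right) = - 67 \left(\frac{10}{63} + \frac{7}{8} \left(- \frac{1}{68}\right)\right) = - 67 \left(\frac{10}{63} - \frac{7}{544}\right) = \left(-67\right) \frac{4999}{34272} = - \frac{334933}{34272}$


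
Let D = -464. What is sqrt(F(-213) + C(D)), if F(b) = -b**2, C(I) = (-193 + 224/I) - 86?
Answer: I*sqrt(38390374)/29 ≈ 213.66*I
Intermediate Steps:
C(I) = -279 + 224/I
sqrt(F(-213) + C(D)) = sqrt(-1*(-213)**2 + (-279 + 224/(-464))) = sqrt(-1*45369 + (-279 + 224*(-1/464))) = sqrt(-45369 + (-279 - 14/29)) = sqrt(-45369 - 8105/29) = sqrt(-1323806/29) = I*sqrt(38390374)/29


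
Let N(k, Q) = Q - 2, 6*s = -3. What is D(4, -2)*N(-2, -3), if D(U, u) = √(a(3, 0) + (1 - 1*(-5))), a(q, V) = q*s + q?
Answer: -5*√30/2 ≈ -13.693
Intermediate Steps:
s = -½ (s = (⅙)*(-3) = -½ ≈ -0.50000)
N(k, Q) = -2 + Q
a(q, V) = q/2 (a(q, V) = q*(-½) + q = -q/2 + q = q/2)
D(U, u) = √30/2 (D(U, u) = √((½)*3 + (1 - 1*(-5))) = √(3/2 + (1 + 5)) = √(3/2 + 6) = √(15/2) = √30/2)
D(4, -2)*N(-2, -3) = (√30/2)*(-2 - 3) = (√30/2)*(-5) = -5*√30/2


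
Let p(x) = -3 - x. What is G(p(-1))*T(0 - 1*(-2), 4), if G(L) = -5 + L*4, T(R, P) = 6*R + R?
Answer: -182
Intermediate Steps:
T(R, P) = 7*R
G(L) = -5 + 4*L
G(p(-1))*T(0 - 1*(-2), 4) = (-5 + 4*(-3 - 1*(-1)))*(7*(0 - 1*(-2))) = (-5 + 4*(-3 + 1))*(7*(0 + 2)) = (-5 + 4*(-2))*(7*2) = (-5 - 8)*14 = -13*14 = -182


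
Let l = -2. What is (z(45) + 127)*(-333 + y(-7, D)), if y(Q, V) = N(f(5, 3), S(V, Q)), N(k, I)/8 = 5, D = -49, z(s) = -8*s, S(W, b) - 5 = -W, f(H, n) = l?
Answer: 68269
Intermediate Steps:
f(H, n) = -2
S(W, b) = 5 - W
N(k, I) = 40 (N(k, I) = 8*5 = 40)
y(Q, V) = 40
(z(45) + 127)*(-333 + y(-7, D)) = (-8*45 + 127)*(-333 + 40) = (-360 + 127)*(-293) = -233*(-293) = 68269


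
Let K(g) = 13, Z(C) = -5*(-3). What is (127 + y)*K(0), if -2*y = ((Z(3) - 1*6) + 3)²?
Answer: 715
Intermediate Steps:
Z(C) = 15
y = -72 (y = -((15 - 1*6) + 3)²/2 = -((15 - 6) + 3)²/2 = -(9 + 3)²/2 = -½*12² = -½*144 = -72)
(127 + y)*K(0) = (127 - 72)*13 = 55*13 = 715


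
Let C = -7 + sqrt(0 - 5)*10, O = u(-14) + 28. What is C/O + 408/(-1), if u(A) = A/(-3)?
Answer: -5715/14 + 15*I*sqrt(5)/49 ≈ -408.21 + 0.68451*I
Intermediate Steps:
u(A) = -A/3 (u(A) = A*(-1/3) = -A/3)
O = 98/3 (O = -1/3*(-14) + 28 = 14/3 + 28 = 98/3 ≈ 32.667)
C = -7 + 10*I*sqrt(5) (C = -7 + sqrt(-5)*10 = -7 + (I*sqrt(5))*10 = -7 + 10*I*sqrt(5) ≈ -7.0 + 22.361*I)
C/O + 408/(-1) = (-7 + 10*I*sqrt(5))/(98/3) + 408/(-1) = (-7 + 10*I*sqrt(5))*(3/98) + 408*(-1) = (-3/14 + 15*I*sqrt(5)/49) - 408 = -5715/14 + 15*I*sqrt(5)/49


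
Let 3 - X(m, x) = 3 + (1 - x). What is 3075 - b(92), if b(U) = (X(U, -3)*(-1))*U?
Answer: 2707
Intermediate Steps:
X(m, x) = -1 + x (X(m, x) = 3 - (3 + (1 - x)) = 3 - (4 - x) = 3 + (-4 + x) = -1 + x)
b(U) = 4*U (b(U) = ((-1 - 3)*(-1))*U = (-4*(-1))*U = 4*U)
3075 - b(92) = 3075 - 4*92 = 3075 - 1*368 = 3075 - 368 = 2707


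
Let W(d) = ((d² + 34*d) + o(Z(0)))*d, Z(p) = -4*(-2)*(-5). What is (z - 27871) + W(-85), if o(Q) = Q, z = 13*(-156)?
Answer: -394974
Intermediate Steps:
Z(p) = -40 (Z(p) = 8*(-5) = -40)
z = -2028
W(d) = d*(-40 + d² + 34*d) (W(d) = ((d² + 34*d) - 40)*d = (-40 + d² + 34*d)*d = d*(-40 + d² + 34*d))
(z - 27871) + W(-85) = (-2028 - 27871) - 85*(-40 + (-85)² + 34*(-85)) = -29899 - 85*(-40 + 7225 - 2890) = -29899 - 85*4295 = -29899 - 365075 = -394974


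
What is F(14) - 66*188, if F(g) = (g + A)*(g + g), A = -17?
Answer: -12492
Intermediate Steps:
F(g) = 2*g*(-17 + g) (F(g) = (g - 17)*(g + g) = (-17 + g)*(2*g) = 2*g*(-17 + g))
F(14) - 66*188 = 2*14*(-17 + 14) - 66*188 = 2*14*(-3) - 12408 = -84 - 12408 = -12492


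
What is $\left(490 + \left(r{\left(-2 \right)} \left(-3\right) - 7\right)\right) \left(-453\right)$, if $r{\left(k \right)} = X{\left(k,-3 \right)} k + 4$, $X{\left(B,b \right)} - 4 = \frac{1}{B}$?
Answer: $-222876$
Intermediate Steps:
$X{\left(B,b \right)} = 4 + \frac{1}{B}$
$r{\left(k \right)} = 4 + k \left(4 + \frac{1}{k}\right)$ ($r{\left(k \right)} = \left(4 + \frac{1}{k}\right) k + 4 = k \left(4 + \frac{1}{k}\right) + 4 = 4 + k \left(4 + \frac{1}{k}\right)$)
$\left(490 + \left(r{\left(-2 \right)} \left(-3\right) - 7\right)\right) \left(-453\right) = \left(490 - \left(7 - \left(5 + 4 \left(-2\right)\right) \left(-3\right)\right)\right) \left(-453\right) = \left(490 - \left(7 - \left(5 - 8\right) \left(-3\right)\right)\right) \left(-453\right) = \left(490 - -2\right) \left(-453\right) = \left(490 + \left(9 - 7\right)\right) \left(-453\right) = \left(490 + 2\right) \left(-453\right) = 492 \left(-453\right) = -222876$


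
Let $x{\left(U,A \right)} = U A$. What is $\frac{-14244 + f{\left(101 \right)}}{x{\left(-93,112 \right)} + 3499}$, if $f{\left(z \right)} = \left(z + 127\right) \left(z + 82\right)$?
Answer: $- \frac{27480}{6917} \approx -3.9728$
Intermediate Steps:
$x{\left(U,A \right)} = A U$
$f{\left(z \right)} = \left(82 + z\right) \left(127 + z\right)$ ($f{\left(z \right)} = \left(127 + z\right) \left(82 + z\right) = \left(82 + z\right) \left(127 + z\right)$)
$\frac{-14244 + f{\left(101 \right)}}{x{\left(-93,112 \right)} + 3499} = \frac{-14244 + \left(10414 + 101^{2} + 209 \cdot 101\right)}{112 \left(-93\right) + 3499} = \frac{-14244 + \left(10414 + 10201 + 21109\right)}{-10416 + 3499} = \frac{-14244 + 41724}{-6917} = 27480 \left(- \frac{1}{6917}\right) = - \frac{27480}{6917}$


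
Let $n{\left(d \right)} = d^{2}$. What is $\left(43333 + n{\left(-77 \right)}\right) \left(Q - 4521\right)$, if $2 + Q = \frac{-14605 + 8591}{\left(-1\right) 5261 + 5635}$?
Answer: $- \frac{41813979696}{187} \approx -2.236 \cdot 10^{8}$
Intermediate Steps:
$Q = - \frac{3381}{187}$ ($Q = -2 + \frac{-14605 + 8591}{\left(-1\right) 5261 + 5635} = -2 - \frac{6014}{-5261 + 5635} = -2 - \frac{6014}{374} = -2 - \frac{3007}{187} = - \frac{3381}{187} \approx -18.08$)
$\left(43333 + n{\left(-77 \right)}\right) \left(Q - 4521\right) = \left(43333 + \left(-77\right)^{2}\right) \left(- \frac{3381}{187} - 4521\right) = \left(43333 + 5929\right) \left(- \frac{848808}{187}\right) = 49262 \left(- \frac{848808}{187}\right) = - \frac{41813979696}{187}$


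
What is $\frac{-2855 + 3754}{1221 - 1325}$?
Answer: $- \frac{899}{104} \approx -8.6442$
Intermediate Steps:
$\frac{-2855 + 3754}{1221 - 1325} = \frac{899}{-104} = 899 \left(- \frac{1}{104}\right) = - \frac{899}{104}$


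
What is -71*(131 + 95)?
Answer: -16046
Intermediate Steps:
-71*(131 + 95) = -71*226 = -16046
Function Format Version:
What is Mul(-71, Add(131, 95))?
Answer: -16046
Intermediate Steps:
Mul(-71, Add(131, 95)) = Mul(-71, 226) = -16046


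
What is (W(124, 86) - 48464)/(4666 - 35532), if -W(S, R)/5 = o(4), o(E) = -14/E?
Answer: 96893/61732 ≈ 1.5696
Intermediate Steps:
W(S, R) = 35/2 (W(S, R) = -(-70)/4 = -5*(-7/2) = 35/2)
(W(124, 86) - 48464)/(4666 - 35532) = (35/2 - 48464)/(4666 - 35532) = -96893/2/(-30866) = -96893/2*(-1/30866) = 96893/61732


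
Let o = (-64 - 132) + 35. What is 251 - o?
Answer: 412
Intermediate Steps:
o = -161 (o = -196 + 35 = -161)
251 - o = 251 - 1*(-161) = 251 + 161 = 412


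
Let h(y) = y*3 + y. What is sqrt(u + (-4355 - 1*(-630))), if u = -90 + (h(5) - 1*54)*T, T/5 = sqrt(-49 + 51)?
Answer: sqrt(-3815 - 170*sqrt(2)) ≈ 63.682*I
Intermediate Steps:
h(y) = 4*y (h(y) = 3*y + y = 4*y)
T = 5*sqrt(2) (T = 5*sqrt(-49 + 51) = 5*sqrt(2) ≈ 7.0711)
u = -90 - 170*sqrt(2) (u = -90 + (4*5 - 1*54)*(5*sqrt(2)) = -90 + (20 - 54)*(5*sqrt(2)) = -90 - 170*sqrt(2) ≈ -330.42)
sqrt(u + (-4355 - 1*(-630))) = sqrt((-90 - 170*sqrt(2)) + (-4355 - 1*(-630))) = sqrt((-90 - 170*sqrt(2)) + (-4355 + 630)) = sqrt((-90 - 170*sqrt(2)) - 3725) = sqrt(-3815 - 170*sqrt(2))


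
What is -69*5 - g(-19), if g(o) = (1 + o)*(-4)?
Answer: -417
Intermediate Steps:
g(o) = -4 - 4*o
-69*5 - g(-19) = -69*5 - (-4 - 4*(-19)) = -345 - (-4 + 76) = -345 - 1*72 = -345 - 72 = -417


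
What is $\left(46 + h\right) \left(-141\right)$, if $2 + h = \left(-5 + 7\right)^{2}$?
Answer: $-6768$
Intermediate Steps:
$h = 2$ ($h = -2 + \left(-5 + 7\right)^{2} = -2 + 2^{2} = -2 + 4 = 2$)
$\left(46 + h\right) \left(-141\right) = \left(46 + 2\right) \left(-141\right) = 48 \left(-141\right) = -6768$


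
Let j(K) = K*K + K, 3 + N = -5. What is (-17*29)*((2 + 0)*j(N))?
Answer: -55216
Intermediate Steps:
N = -8 (N = -3 - 5 = -8)
j(K) = K + K² (j(K) = K² + K = K + K²)
(-17*29)*((2 + 0)*j(N)) = (-17*29)*((2 + 0)*(-8*(1 - 8))) = -986*(-8*(-7)) = -986*56 = -493*112 = -55216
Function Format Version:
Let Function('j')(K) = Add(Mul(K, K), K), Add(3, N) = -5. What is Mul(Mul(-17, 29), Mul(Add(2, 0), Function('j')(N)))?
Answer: -55216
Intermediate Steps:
N = -8 (N = Add(-3, -5) = -8)
Function('j')(K) = Add(K, Pow(K, 2)) (Function('j')(K) = Add(Pow(K, 2), K) = Add(K, Pow(K, 2)))
Mul(Mul(-17, 29), Mul(Add(2, 0), Function('j')(N))) = Mul(Mul(-17, 29), Mul(Add(2, 0), Mul(-8, Add(1, -8)))) = Mul(-493, Mul(2, Mul(-8, -7))) = Mul(-493, Mul(2, 56)) = Mul(-493, 112) = -55216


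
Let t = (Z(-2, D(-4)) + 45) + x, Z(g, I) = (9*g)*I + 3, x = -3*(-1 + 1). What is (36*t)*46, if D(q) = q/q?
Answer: 49680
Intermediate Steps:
D(q) = 1
x = 0 (x = -3*0 = 0)
Z(g, I) = 3 + 9*I*g (Z(g, I) = 9*I*g + 3 = 3 + 9*I*g)
t = 30 (t = ((3 + 9*1*(-2)) + 45) + 0 = ((3 - 18) + 45) + 0 = (-15 + 45) + 0 = 30 + 0 = 30)
(36*t)*46 = (36*30)*46 = 1080*46 = 49680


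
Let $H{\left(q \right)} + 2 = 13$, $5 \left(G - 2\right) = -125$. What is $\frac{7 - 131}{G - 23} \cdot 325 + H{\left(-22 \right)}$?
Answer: $\frac{20403}{23} \approx 887.09$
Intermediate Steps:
$G = -23$ ($G = 2 + \frac{1}{5} \left(-125\right) = 2 - 25 = -23$)
$H{\left(q \right)} = 11$ ($H{\left(q \right)} = -2 + 13 = 11$)
$\frac{7 - 131}{G - 23} \cdot 325 + H{\left(-22 \right)} = \frac{7 - 131}{-23 - 23} \cdot 325 + 11 = - \frac{124}{-46} \cdot 325 + 11 = \left(-124\right) \left(- \frac{1}{46}\right) 325 + 11 = \frac{62}{23} \cdot 325 + 11 = \frac{20150}{23} + 11 = \frac{20403}{23}$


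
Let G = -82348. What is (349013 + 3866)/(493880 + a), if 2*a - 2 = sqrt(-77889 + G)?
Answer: 697120933596/975673928881 - 705758*I*sqrt(160237)/975673928881 ≈ 0.7145 - 0.00028956*I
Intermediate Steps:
a = 1 + I*sqrt(160237)/2 (a = 1 + sqrt(-77889 - 82348)/2 = 1 + sqrt(-160237)/2 = 1 + (I*sqrt(160237))/2 = 1 + I*sqrt(160237)/2 ≈ 1.0 + 200.15*I)
(349013 + 3866)/(493880 + a) = (349013 + 3866)/(493880 + (1 + I*sqrt(160237)/2)) = 352879/(493881 + I*sqrt(160237)/2)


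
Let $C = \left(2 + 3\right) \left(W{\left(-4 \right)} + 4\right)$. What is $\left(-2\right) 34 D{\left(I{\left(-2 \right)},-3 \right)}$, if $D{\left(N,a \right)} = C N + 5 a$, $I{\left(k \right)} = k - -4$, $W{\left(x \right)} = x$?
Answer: $1020$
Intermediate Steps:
$I{\left(k \right)} = 4 + k$ ($I{\left(k \right)} = k + 4 = 4 + k$)
$C = 0$ ($C = \left(2 + 3\right) \left(-4 + 4\right) = 5 \cdot 0 = 0$)
$D{\left(N,a \right)} = 5 a$ ($D{\left(N,a \right)} = 0 N + 5 a = 0 + 5 a = 5 a$)
$\left(-2\right) 34 D{\left(I{\left(-2 \right)},-3 \right)} = \left(-2\right) 34 \cdot 5 \left(-3\right) = \left(-68\right) \left(-15\right) = 1020$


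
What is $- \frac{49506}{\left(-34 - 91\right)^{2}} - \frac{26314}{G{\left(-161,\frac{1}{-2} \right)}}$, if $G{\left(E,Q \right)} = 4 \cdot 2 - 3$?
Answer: $- \frac{82280756}{15625} \approx -5266.0$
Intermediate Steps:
$G{\left(E,Q \right)} = 5$ ($G{\left(E,Q \right)} = 8 - 3 = 5$)
$- \frac{49506}{\left(-34 - 91\right)^{2}} - \frac{26314}{G{\left(-161,\frac{1}{-2} \right)}} = - \frac{49506}{\left(-34 - 91\right)^{2}} - \frac{26314}{5} = - \frac{49506}{\left(-125\right)^{2}} - \frac{26314}{5} = - \frac{49506}{15625} - \frac{26314}{5} = - \frac{82280756}{15625}$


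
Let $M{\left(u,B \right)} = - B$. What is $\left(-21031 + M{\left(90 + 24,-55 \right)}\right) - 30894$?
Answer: $-51870$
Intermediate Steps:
$\left(-21031 + M{\left(90 + 24,-55 \right)}\right) - 30894 = \left(-21031 - -55\right) - 30894 = \left(-21031 + 55\right) - 30894 = -20976 - 30894 = -51870$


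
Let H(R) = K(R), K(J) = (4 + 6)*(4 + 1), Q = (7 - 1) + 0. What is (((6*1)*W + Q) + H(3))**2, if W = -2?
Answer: 1936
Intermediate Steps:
Q = 6 (Q = 6 + 0 = 6)
K(J) = 50 (K(J) = 10*5 = 50)
H(R) = 50
(((6*1)*W + Q) + H(3))**2 = (((6*1)*(-2) + 6) + 50)**2 = ((6*(-2) + 6) + 50)**2 = ((-12 + 6) + 50)**2 = (-6 + 50)**2 = 44**2 = 1936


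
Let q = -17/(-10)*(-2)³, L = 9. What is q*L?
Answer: -612/5 ≈ -122.40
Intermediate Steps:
q = -68/5 (q = -17*(-⅒)*(-8) = (17/10)*(-8) = -68/5 ≈ -13.600)
q*L = -68/5*9 = -612/5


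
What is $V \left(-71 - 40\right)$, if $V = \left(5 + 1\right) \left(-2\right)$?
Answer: $1332$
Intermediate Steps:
$V = -12$ ($V = 6 \left(-2\right) = -12$)
$V \left(-71 - 40\right) = - 12 \left(-71 - 40\right) = \left(-12\right) \left(-111\right) = 1332$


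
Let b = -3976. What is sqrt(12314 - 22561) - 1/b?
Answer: 1/3976 + I*sqrt(10247) ≈ 0.00025151 + 101.23*I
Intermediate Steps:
sqrt(12314 - 22561) - 1/b = sqrt(12314 - 22561) - 1/(-3976) = sqrt(-10247) - 1*(-1/3976) = I*sqrt(10247) + 1/3976 = 1/3976 + I*sqrt(10247)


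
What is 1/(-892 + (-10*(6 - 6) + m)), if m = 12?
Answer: -1/880 ≈ -0.0011364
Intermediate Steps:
1/(-892 + (-10*(6 - 6) + m)) = 1/(-892 + (-10*(6 - 6) + 12)) = 1/(-892 + (-10*0 + 12)) = 1/(-892 + (0 + 12)) = 1/(-892 + 12) = 1/(-880) = -1/880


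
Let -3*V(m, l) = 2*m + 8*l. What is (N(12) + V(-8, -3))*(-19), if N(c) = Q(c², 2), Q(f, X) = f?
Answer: -8968/3 ≈ -2989.3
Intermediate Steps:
N(c) = c²
V(m, l) = -8*l/3 - 2*m/3 (V(m, l) = -(2*m + 8*l)/3 = -8*l/3 - 2*m/3)
(N(12) + V(-8, -3))*(-19) = (12² + (-8/3*(-3) - ⅔*(-8)))*(-19) = (144 + (8 + 16/3))*(-19) = (144 + 40/3)*(-19) = (472/3)*(-19) = -8968/3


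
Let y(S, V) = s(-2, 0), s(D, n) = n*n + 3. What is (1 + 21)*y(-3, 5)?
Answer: 66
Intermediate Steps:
s(D, n) = 3 + n**2 (s(D, n) = n**2 + 3 = 3 + n**2)
y(S, V) = 3 (y(S, V) = 3 + 0**2 = 3 + 0 = 3)
(1 + 21)*y(-3, 5) = (1 + 21)*3 = 22*3 = 66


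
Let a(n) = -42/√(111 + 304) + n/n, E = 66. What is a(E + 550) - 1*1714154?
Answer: -1714153 - 42*√415/415 ≈ -1.7142e+6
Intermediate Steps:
a(n) = 1 - 42*√415/415 (a(n) = -42*√415/415 + 1 = 1 - 42*√415/415)
a(E + 550) - 1*1714154 = (1 - 42*√415/415) - 1*1714154 = (1 - 42*√415/415) - 1714154 = -1714153 - 42*√415/415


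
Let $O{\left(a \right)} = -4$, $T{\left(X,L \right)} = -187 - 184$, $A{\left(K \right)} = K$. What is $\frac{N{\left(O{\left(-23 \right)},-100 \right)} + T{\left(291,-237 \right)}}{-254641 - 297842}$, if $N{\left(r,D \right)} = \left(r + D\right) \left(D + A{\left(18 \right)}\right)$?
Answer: $- \frac{2719}{184161} \approx -0.014764$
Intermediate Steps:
$T{\left(X,L \right)} = -371$ ($T{\left(X,L \right)} = -187 - 184 = -371$)
$N{\left(r,D \right)} = \left(18 + D\right) \left(D + r\right)$ ($N{\left(r,D \right)} = \left(r + D\right) \left(D + 18\right) = \left(D + r\right) \left(18 + D\right) = \left(18 + D\right) \left(D + r\right)$)
$\frac{N{\left(O{\left(-23 \right)},-100 \right)} + T{\left(291,-237 \right)}}{-254641 - 297842} = \frac{\left(\left(-100\right)^{2} + 18 \left(-100\right) + 18 \left(-4\right) - -400\right) - 371}{-254641 - 297842} = \frac{\left(10000 - 1800 - 72 + 400\right) - 371}{-552483} = \left(8528 - 371\right) \left(- \frac{1}{552483}\right) = 8157 \left(- \frac{1}{552483}\right) = - \frac{2719}{184161}$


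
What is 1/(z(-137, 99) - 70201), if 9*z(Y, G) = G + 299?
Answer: -9/631411 ≈ -1.4254e-5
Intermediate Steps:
z(Y, G) = 299/9 + G/9 (z(Y, G) = (G + 299)/9 = (299 + G)/9 = 299/9 + G/9)
1/(z(-137, 99) - 70201) = 1/((299/9 + (1/9)*99) - 70201) = 1/((299/9 + 11) - 70201) = 1/(398/9 - 70201) = 1/(-631411/9) = -9/631411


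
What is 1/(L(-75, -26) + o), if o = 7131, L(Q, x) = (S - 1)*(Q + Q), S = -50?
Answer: 1/14781 ≈ 6.7654e-5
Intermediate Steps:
L(Q, x) = -102*Q (L(Q, x) = (-50 - 1)*(Q + Q) = -102*Q)
1/(L(-75, -26) + o) = 1/(-102*(-75) + 7131) = 1/(7650 + 7131) = 1/14781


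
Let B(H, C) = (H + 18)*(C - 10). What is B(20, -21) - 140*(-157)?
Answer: 20802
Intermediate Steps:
B(H, C) = (-10 + C)*(18 + H) (B(H, C) = (18 + H)*(-10 + C) = (-10 + C)*(18 + H))
B(20, -21) - 140*(-157) = (-180 - 10*20 + 18*(-21) - 21*20) - 140*(-157) = (-180 - 200 - 378 - 420) + 21980 = -1178 + 21980 = 20802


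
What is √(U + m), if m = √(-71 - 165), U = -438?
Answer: √(-438 + 2*I*√59) ≈ 0.367 + 20.932*I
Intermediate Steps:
m = 2*I*√59 (m = √(-236) = 2*I*√59 ≈ 15.362*I)
√(U + m) = √(-438 + 2*I*√59)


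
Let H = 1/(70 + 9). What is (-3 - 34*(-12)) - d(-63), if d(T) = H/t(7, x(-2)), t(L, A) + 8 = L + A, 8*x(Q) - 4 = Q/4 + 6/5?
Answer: 1055915/2607 ≈ 405.03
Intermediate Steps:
x(Q) = 13/20 + Q/32 (x(Q) = ½ + (Q/4 + 6/5)/8 = ½ + (6/5 + Q/4)/8 = ½ + (3/20 + Q/32) = 13/20 + Q/32)
t(L, A) = -8 + A + L (t(L, A) = -8 + (L + A) = -8 + (A + L) = -8 + A + L)
H = 1/79 ≈ 0.012658
d(T) = -80/2607 (d(T) = 1/(79*(-8 + (13/20 + (1/32)*(-2)) + 7)) = 1/(79*(-8 + (13/20 - 1/16) + 7)) = 1/(79*(-8 + 47/80 + 7)) = 1/(79*(-33/80)) = (1/79)*(-80/33) = -80/2607)
(-3 - 34*(-12)) - d(-63) = (-3 - 34*(-12)) - 1*(-80/2607) = (-3 + 408) + 80/2607 = 405 + 80/2607 = 1055915/2607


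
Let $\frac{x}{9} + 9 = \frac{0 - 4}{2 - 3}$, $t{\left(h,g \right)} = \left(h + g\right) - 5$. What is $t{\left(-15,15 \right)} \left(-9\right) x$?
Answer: $-2025$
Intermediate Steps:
$t{\left(h,g \right)} = -5 + g + h$ ($t{\left(h,g \right)} = \left(g + h\right) - 5 = -5 + g + h$)
$x = -45$ ($x = -81 + 9 \frac{0 - 4}{2 - 3} = -81 + 9 \left(- \frac{4}{-1}\right) = -81 + 9 \left(\left(-4\right) \left(-1\right)\right) = -81 + 9 \cdot 4 = -81 + 36 = -45$)
$t{\left(-15,15 \right)} \left(-9\right) x = \left(-5 + 15 - 15\right) \left(-9\right) \left(-45\right) = \left(-5\right) \left(-9\right) \left(-45\right) = 45 \left(-45\right) = -2025$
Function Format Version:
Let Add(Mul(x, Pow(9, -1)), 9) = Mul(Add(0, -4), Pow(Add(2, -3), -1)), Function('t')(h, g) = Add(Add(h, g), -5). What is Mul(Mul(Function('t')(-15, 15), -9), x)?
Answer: -2025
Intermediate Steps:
Function('t')(h, g) = Add(-5, g, h) (Function('t')(h, g) = Add(Add(g, h), -5) = Add(-5, g, h))
x = -45 (x = Add(-81, Mul(9, Mul(Add(0, -4), Pow(Add(2, -3), -1)))) = Add(-81, Mul(9, Mul(-4, Pow(-1, -1)))) = Add(-81, Mul(9, Mul(-4, -1))) = Add(-81, Mul(9, 4)) = Add(-81, 36) = -45)
Mul(Mul(Function('t')(-15, 15), -9), x) = Mul(Mul(Add(-5, 15, -15), -9), -45) = Mul(Mul(-5, -9), -45) = Mul(45, -45) = -2025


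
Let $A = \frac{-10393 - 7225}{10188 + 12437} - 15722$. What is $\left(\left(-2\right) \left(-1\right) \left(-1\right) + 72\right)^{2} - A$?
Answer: $\frac{466590368}{22625} \approx 20623.0$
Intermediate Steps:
$A = - \frac{355727868}{22625}$ ($A = - \frac{17618}{22625} - 15722 = - \frac{355727868}{22625} \approx -15723.0$)
$\left(\left(-2\right) \left(-1\right) \left(-1\right) + 72\right)^{2} - A = \left(\left(-2\right) \left(-1\right) \left(-1\right) + 72\right)^{2} - - \frac{355727868}{22625} = \left(2 \left(-1\right) + 72\right)^{2} + \frac{355727868}{22625} = \left(-2 + 72\right)^{2} + \frac{355727868}{22625} = 70^{2} + \frac{355727868}{22625} = 4900 + \frac{355727868}{22625} = \frac{466590368}{22625}$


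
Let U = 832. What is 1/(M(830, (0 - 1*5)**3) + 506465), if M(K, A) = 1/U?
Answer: 832/421378881 ≈ 1.9745e-6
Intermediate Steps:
M(K, A) = 1/832
1/(M(830, (0 - 1*5)**3) + 506465) = 1/(1/832 + 506465) = 1/(421378881/832) = 832/421378881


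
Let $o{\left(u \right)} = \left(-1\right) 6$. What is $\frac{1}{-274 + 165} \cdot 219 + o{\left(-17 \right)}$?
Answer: $- \frac{873}{109} \approx -8.0092$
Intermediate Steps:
$o{\left(u \right)} = -6$
$\frac{1}{-274 + 165} \cdot 219 + o{\left(-17 \right)} = \frac{1}{-274 + 165} \cdot 219 - 6 = \frac{1}{-109} \cdot 219 - 6 = \left(- \frac{1}{109}\right) 219 - 6 = - \frac{219}{109} - 6 = - \frac{873}{109}$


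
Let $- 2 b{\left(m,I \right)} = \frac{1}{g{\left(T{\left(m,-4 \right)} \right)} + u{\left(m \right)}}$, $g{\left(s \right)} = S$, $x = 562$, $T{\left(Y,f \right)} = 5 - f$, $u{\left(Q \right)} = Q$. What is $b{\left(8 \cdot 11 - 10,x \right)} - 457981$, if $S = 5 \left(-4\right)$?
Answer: $- \frac{53125797}{116} \approx -4.5798 \cdot 10^{5}$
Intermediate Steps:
$S = -20$
$g{\left(s \right)} = -20$
$b{\left(m,I \right)} = - \frac{1}{2 \left(-20 + m\right)}$
$b{\left(8 \cdot 11 - 10,x \right)} - 457981 = - \frac{1}{-40 + 2 \left(8 \cdot 11 - 10\right)} - 457981 = - \frac{1}{-40 + 2 \left(88 - 10\right)} - 457981 = - \frac{1}{-40 + 2 \cdot 78} - 457981 = - \frac{1}{-40 + 156} - 457981 = - \frac{1}{116} - 457981 = - \frac{53125797}{116}$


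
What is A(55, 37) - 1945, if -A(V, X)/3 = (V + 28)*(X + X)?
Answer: -20371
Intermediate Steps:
A(V, X) = -6*X*(28 + V) (A(V, X) = -3*(V + 28)*(X + X) = -3*(28 + V)*2*X = -6*X*(28 + V))
A(55, 37) - 1945 = -6*37*(28 + 55) - 1945 = -6*37*83 - 1945 = -18426 - 1945 = -20371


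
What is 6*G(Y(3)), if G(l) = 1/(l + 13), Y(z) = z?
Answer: 3/8 ≈ 0.37500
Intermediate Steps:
G(l) = 1/(13 + l)
6*G(Y(3)) = 6/(13 + 3) = 6/16 = 6*(1/16) = 3/8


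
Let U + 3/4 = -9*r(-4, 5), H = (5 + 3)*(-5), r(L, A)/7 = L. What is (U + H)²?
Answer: 714025/16 ≈ 44627.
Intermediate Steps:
r(L, A) = 7*L
H = -40 (H = 8*(-5) = -40)
U = 1005/4 (U = -¾ - 63*(-4) = -¾ - 9*(-28) = -¾ + 252 = 1005/4 ≈ 251.25)
(U + H)² = (1005/4 - 40)² = (845/4)² = 714025/16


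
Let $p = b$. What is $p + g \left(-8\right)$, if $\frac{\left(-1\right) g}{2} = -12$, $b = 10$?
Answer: $-182$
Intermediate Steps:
$g = 24$ ($g = \left(-2\right) \left(-12\right) = 24$)
$p = 10$
$p + g \left(-8\right) = 10 + 24 \left(-8\right) = 10 - 192 = -182$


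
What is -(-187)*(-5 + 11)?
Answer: 1122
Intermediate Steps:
-(-187)*(-5 + 11) = -(-187)*6 = -17*(-66) = 1122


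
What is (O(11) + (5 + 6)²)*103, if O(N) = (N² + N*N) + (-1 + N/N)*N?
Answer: 37389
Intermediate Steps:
O(N) = 2*N² (O(N) = (N² + N²) + (-1 + 1)*N = 2*N² + 0*N = 2*N² + 0 = 2*N²)
(O(11) + (5 + 6)²)*103 = (2*11² + (5 + 6)²)*103 = (2*121 + 11²)*103 = (242 + 121)*103 = 363*103 = 37389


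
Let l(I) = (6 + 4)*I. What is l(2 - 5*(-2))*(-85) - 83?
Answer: -10283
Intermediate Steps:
l(I) = 10*I
l(2 - 5*(-2))*(-85) - 83 = (10*(2 - 5*(-2)))*(-85) - 83 = (10*(2 + 10))*(-85) - 83 = (10*12)*(-85) - 83 = 120*(-85) - 83 = -10200 - 83 = -10283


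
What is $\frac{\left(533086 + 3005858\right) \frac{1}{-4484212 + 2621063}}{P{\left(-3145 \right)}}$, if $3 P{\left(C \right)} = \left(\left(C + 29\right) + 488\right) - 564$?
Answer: $\frac{442368}{247798817} \approx 0.0017852$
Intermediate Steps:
$P{\left(C \right)} = - \frac{47}{3} + \frac{C}{3}$ ($P{\left(C \right)} = \frac{\left(\left(C + 29\right) + 488\right) - 564}{3} = \frac{\left(\left(29 + C\right) + 488\right) - 564}{3} = \frac{\left(517 + C\right) - 564}{3} = \frac{-47 + C}{3} = - \frac{47}{3} + \frac{C}{3}$)
$\frac{\left(533086 + 3005858\right) \frac{1}{-4484212 + 2621063}}{P{\left(-3145 \right)}} = \frac{\left(533086 + 3005858\right) \frac{1}{-4484212 + 2621063}}{- \frac{47}{3} + \frac{1}{3} \left(-3145\right)} = \frac{3538944 \frac{1}{-1863149}}{- \frac{47}{3} - \frac{3145}{3}} = \frac{3538944 \left(- \frac{1}{1863149}\right)}{-1064} = \left(- \frac{3538944}{1863149}\right) \left(- \frac{1}{1064}\right) = \frac{442368}{247798817}$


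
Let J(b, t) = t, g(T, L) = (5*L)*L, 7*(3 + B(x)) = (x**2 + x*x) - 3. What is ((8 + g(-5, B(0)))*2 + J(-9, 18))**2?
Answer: 55145476/2401 ≈ 22968.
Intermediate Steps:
B(x) = -24/7 + 2*x**2/7 (B(x) = -3 + ((x**2 + x*x) - 3)/7 = -3 + ((x**2 + x**2) - 3)/7 = -3 + (2*x**2 - 3)/7 = -3 + (-3 + 2*x**2)/7 = -3 + (-3/7 + 2*x**2/7) = -24/7 + 2*x**2/7)
g(T, L) = 5*L**2
((8 + g(-5, B(0)))*2 + J(-9, 18))**2 = ((8 + 5*(-24/7 + (2/7)*0**2)**2)*2 + 18)**2 = ((8 + 5*(-24/7 + (2/7)*0)**2)*2 + 18)**2 = ((8 + 5*(-24/7 + 0)**2)*2 + 18)**2 = ((8 + 5*(-24/7)**2)*2 + 18)**2 = ((8 + 5*(576/49))*2 + 18)**2 = ((8 + 2880/49)*2 + 18)**2 = ((3272/49)*2 + 18)**2 = (6544/49 + 18)**2 = (7426/49)**2 = 55145476/2401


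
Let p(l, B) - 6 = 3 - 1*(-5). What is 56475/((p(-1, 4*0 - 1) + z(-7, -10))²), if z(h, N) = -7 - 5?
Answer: 56475/4 ≈ 14119.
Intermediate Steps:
z(h, N) = -12
p(l, B) = 14 (p(l, B) = 6 + (3 - 1*(-5)) = 6 + (3 + 5) = 6 + 8 = 14)
56475/((p(-1, 4*0 - 1) + z(-7, -10))²) = 56475/((14 - 12)²) = 56475/(2²) = 56475/4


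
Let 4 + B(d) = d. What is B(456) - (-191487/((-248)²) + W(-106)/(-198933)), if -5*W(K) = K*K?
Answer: 898105496201/1973415360 ≈ 455.10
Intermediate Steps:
B(d) = -4 + d
W(K) = -K²/5 (W(K) = -K*K/5 = -K²/5)
B(456) - (-191487/((-248)²) + W(-106)/(-198933)) = (-4 + 456) - (-191487/((-248)²) - ⅕*(-106)²/(-198933)) = 452 - (-191487/61504 - ⅕*11236*(-1/198933)) = 452 - (-191487*1/61504 - 11236/5*(-1/198933)) = 452 - (-6177/1984 + 11236/994665) = 452 - 1*(-6121753481/1973415360) = 452 + 6121753481/1973415360 = 898105496201/1973415360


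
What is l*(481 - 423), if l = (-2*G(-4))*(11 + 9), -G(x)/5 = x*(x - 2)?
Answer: 278400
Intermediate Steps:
G(x) = -5*x*(-2 + x) (G(x) = -5*x*(x - 2) = -5*x*(-2 + x))
l = 4800 (l = (-10*(-4)*(2 - 1*(-4)))*(11 + 9) = -10*(-4)*(2 + 4)*20 = -10*(-4)*6*20 = -2*(-120)*20 = 240*20 = 4800)
l*(481 - 423) = 4800*(481 - 423) = 4800*58 = 278400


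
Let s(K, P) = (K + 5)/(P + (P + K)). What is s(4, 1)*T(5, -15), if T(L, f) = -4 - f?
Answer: 33/2 ≈ 16.500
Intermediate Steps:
s(K, P) = (5 + K)/(K + 2*P) (s(K, P) = (5 + K)/(P + (K + P)) = (5 + K)/(K + 2*P))
s(4, 1)*T(5, -15) = ((5 + 4)/(4 + 2*1))*(-4 - 1*(-15)) = (9/(4 + 2))*(-4 + 15) = (9/6)*11 = ((⅙)*9)*11 = (3/2)*11 = 33/2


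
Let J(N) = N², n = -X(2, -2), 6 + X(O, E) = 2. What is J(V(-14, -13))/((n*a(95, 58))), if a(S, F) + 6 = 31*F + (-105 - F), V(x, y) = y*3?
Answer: 169/724 ≈ 0.23343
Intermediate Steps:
V(x, y) = 3*y
X(O, E) = -4 (X(O, E) = -6 + 2 = -4)
a(S, F) = -111 + 30*F (a(S, F) = -6 + (31*F + (-105 - F)) = -6 + (-105 + 30*F) = -111 + 30*F)
n = 4 (n = -1*(-4) = 4)
J(V(-14, -13))/((n*a(95, 58))) = (3*(-13))²/((4*(-111 + 30*58))) = (-39)²/((4*(-111 + 1740))) = 1521/((4*1629)) = 1521/6516 = 1521*(1/6516) = 169/724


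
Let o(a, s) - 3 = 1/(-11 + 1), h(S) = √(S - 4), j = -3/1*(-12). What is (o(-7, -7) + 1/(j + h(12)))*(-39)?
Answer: -91923/805 + 39*√2/644 ≈ -114.10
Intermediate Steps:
j = 36 (j = -3*1*(-12) = -3*(-12) = 36)
h(S) = √(-4 + S)
o(a, s) = 29/10 (o(a, s) = 3 + 1/(-11 + 1) = 3 + 1/(-10) = 3 - ⅒ = 29/10)
(o(-7, -7) + 1/(j + h(12)))*(-39) = (29/10 + 1/(36 + √(-4 + 12)))*(-39) = (29/10 + 1/(36 + √8))*(-39) = (29/10 + 1/(36 + 2*√2))*(-39) = -1131/10 - 39/(36 + 2*√2)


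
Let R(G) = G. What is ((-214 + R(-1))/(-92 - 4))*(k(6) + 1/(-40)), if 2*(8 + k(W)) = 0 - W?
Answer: -6321/256 ≈ -24.691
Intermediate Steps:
k(W) = -8 - W/2 (k(W) = -8 + (0 - W)/2 = -8 + (-W)/2 = -8 - W/2)
((-214 + R(-1))/(-92 - 4))*(k(6) + 1/(-40)) = ((-214 - 1)/(-92 - 4))*((-8 - ½*6) + 1/(-40)) = (-215/(-96))*((-8 - 3) - 1/40) = (-215*(-1/96))*(-11 - 1/40) = (215/96)*(-441/40) = -6321/256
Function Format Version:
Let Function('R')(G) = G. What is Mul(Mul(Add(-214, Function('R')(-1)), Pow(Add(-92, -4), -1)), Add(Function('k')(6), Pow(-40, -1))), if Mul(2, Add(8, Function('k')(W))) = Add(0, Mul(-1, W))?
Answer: Rational(-6321, 256) ≈ -24.691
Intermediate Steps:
Function('k')(W) = Add(-8, Mul(Rational(-1, 2), W)) (Function('k')(W) = Add(-8, Mul(Rational(1, 2), Add(0, Mul(-1, W)))) = Add(-8, Mul(Rational(1, 2), Mul(-1, W))) = Add(-8, Mul(Rational(-1, 2), W)))
Mul(Mul(Add(-214, Function('R')(-1)), Pow(Add(-92, -4), -1)), Add(Function('k')(6), Pow(-40, -1))) = Mul(Mul(Add(-214, -1), Pow(Add(-92, -4), -1)), Add(Add(-8, Mul(Rational(-1, 2), 6)), Pow(-40, -1))) = Mul(Mul(-215, Pow(-96, -1)), Add(Add(-8, -3), Rational(-1, 40))) = Mul(Mul(-215, Rational(-1, 96)), Add(-11, Rational(-1, 40))) = Mul(Rational(215, 96), Rational(-441, 40)) = Rational(-6321, 256)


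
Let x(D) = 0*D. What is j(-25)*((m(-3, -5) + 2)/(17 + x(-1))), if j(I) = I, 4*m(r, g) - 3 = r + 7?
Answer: -375/68 ≈ -5.5147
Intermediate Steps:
x(D) = 0
m(r, g) = 5/2 + r/4 (m(r, g) = ¾ + (r + 7)/4 = ¾ + (7 + r)/4 = ¾ + (7/4 + r/4) = 5/2 + r/4)
j(-25)*((m(-3, -5) + 2)/(17 + x(-1))) = -25*((5/2 + (¼)*(-3)) + 2)/(17 + 0) = -25*((5/2 - ¾) + 2)/17 = -25*(7/4 + 2)/17 = -375/(4*17) = -25*15/68 = -375/68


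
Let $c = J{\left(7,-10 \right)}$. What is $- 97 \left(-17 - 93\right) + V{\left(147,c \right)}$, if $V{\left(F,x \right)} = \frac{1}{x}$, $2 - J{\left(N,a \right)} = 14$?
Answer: $\frac{128039}{12} \approx 10670.0$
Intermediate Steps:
$J{\left(N,a \right)} = -12$ ($J{\left(N,a \right)} = 2 - 14 = -12$)
$c = -12$
$- 97 \left(-17 - 93\right) + V{\left(147,c \right)} = - 97 \left(-17 - 93\right) + \frac{1}{-12} = \left(-97\right) \left(-110\right) - \frac{1}{12} = 10670 - \frac{1}{12} = \frac{128039}{12}$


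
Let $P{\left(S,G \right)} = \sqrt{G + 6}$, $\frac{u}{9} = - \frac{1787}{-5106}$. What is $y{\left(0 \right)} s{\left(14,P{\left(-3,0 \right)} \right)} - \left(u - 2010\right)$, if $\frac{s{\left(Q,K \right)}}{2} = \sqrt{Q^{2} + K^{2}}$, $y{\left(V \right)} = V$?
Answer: $\frac{3415659}{1702} \approx 2006.8$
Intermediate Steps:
$u = \frac{5361}{1702}$ ($u = 9 \left(- \frac{1787}{-5106}\right) = 9 \left(\left(-1787\right) \left(- \frac{1}{5106}\right)\right) = 9 \cdot \frac{1787}{5106} = \frac{5361}{1702} \approx 3.1498$)
$P{\left(S,G \right)} = \sqrt{6 + G}$
$s{\left(Q,K \right)} = 2 \sqrt{K^{2} + Q^{2}}$ ($s{\left(Q,K \right)} = 2 \sqrt{Q^{2} + K^{2}} = 2 \sqrt{K^{2} + Q^{2}}$)
$y{\left(0 \right)} s{\left(14,P{\left(-3,0 \right)} \right)} - \left(u - 2010\right) = 0 \cdot 2 \sqrt{\left(\sqrt{6 + 0}\right)^{2} + 14^{2}} - \left(\frac{5361}{1702} - 2010\right) = 0 \cdot 2 \sqrt{\left(\sqrt{6}\right)^{2} + 196} - - \frac{3415659}{1702} = 0 \cdot 2 \sqrt{6 + 196} + \frac{3415659}{1702} = 0 \cdot 2 \sqrt{202} + \frac{3415659}{1702} = 0 + \frac{3415659}{1702} = \frac{3415659}{1702}$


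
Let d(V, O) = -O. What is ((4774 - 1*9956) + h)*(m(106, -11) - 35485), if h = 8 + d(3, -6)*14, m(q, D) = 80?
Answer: 180211450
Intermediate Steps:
h = 92 (h = 8 - 1*(-6)*14 = 8 + 6*14 = 8 + 84 = 92)
((4774 - 1*9956) + h)*(m(106, -11) - 35485) = ((4774 - 1*9956) + 92)*(80 - 35485) = ((4774 - 9956) + 92)*(-35405) = (-5182 + 92)*(-35405) = -5090*(-35405) = 180211450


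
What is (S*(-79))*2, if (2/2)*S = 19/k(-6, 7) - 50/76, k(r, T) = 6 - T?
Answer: 59013/19 ≈ 3105.9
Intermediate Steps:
S = -747/38 (S = 19/(6 - 1*7) - 50/76 = 19/(6 - 7) - 50*1/76 = 19/(-1) - 25/38 = 19*(-1) - 25/38 = -19 - 25/38 = -747/38 ≈ -19.658)
(S*(-79))*2 = -747/38*(-79)*2 = (59013/38)*2 = 59013/19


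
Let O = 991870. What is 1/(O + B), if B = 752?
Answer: 1/992622 ≈ 1.0074e-6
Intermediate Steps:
1/(O + B) = 1/(991870 + 752) = 1/992622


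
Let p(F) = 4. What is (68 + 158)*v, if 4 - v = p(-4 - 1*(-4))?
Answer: 0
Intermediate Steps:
v = 0 (v = 4 - 1*4 = 4 - 4 = 0)
(68 + 158)*v = (68 + 158)*0 = 226*0 = 0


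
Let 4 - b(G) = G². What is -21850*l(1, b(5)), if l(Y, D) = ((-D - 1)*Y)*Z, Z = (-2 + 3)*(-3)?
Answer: 1311000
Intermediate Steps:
Z = -3 (Z = 1*(-3) = -3)
b(G) = 4 - G²
l(Y, D) = -3*Y*(-1 - D) (l(Y, D) = ((-D - 1)*Y)*(-3) = ((-1 - D)*Y)*(-3) = (Y*(-1 - D))*(-3) = -3*Y*(-1 - D))
-21850*l(1, b(5)) = -65550*(1 + (4 - 1*5²)) = -65550*(1 + (4 - 1*25)) = -65550*(1 + (4 - 25)) = -65550*(1 - 21) = -65550*(-20) = -21850*(-60) = 1311000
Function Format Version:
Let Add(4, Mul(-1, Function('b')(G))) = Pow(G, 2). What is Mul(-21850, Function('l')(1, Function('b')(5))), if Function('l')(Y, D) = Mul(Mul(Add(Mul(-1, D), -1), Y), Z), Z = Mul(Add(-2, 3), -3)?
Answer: 1311000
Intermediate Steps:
Z = -3 (Z = Mul(1, -3) = -3)
Function('b')(G) = Add(4, Mul(-1, Pow(G, 2)))
Function('l')(Y, D) = Mul(-3, Y, Add(-1, Mul(-1, D))) (Function('l')(Y, D) = Mul(Mul(Add(Mul(-1, D), -1), Y), -3) = Mul(Mul(Add(-1, Mul(-1, D)), Y), -3) = Mul(Mul(Y, Add(-1, Mul(-1, D))), -3) = Mul(-3, Y, Add(-1, Mul(-1, D))))
Mul(-21850, Function('l')(1, Function('b')(5))) = Mul(-21850, Mul(3, 1, Add(1, Add(4, Mul(-1, Pow(5, 2)))))) = Mul(-21850, Mul(3, 1, Add(1, Add(4, Mul(-1, 25))))) = Mul(-21850, Mul(3, 1, Add(1, Add(4, -25)))) = Mul(-21850, Mul(3, 1, Add(1, -21))) = Mul(-21850, Mul(3, 1, -20)) = Mul(-21850, -60) = 1311000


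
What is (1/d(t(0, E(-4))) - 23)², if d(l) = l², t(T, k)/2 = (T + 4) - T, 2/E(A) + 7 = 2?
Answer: 2163841/4096 ≈ 528.28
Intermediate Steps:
E(A) = -⅖ (E(A) = 2/(-7 + 2) = 2/(-5) = 2*(-⅕) = -⅖)
t(T, k) = 8 (t(T, k) = 2*((T + 4) - T) = 2*((4 + T) - T) = 2*4 = 8)
(1/d(t(0, E(-4))) - 23)² = (1/(8²) - 23)² = (1/64 - 23)² = (-1471/64)² = 2163841/4096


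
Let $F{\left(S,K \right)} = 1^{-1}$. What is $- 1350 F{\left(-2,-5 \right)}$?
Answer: $-1350$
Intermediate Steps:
$F{\left(S,K \right)} = 1$
$- 1350 F{\left(-2,-5 \right)} = \left(-1350\right) 1 = -1350$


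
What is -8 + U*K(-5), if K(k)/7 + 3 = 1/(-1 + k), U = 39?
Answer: -1745/2 ≈ -872.50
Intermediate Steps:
K(k) = -21 + 7/(-1 + k)
-8 + U*K(-5) = -8 + 39*(7*(4 - 3*(-5))/(-1 - 5)) = -8 + 39*(7*(4 + 15)/(-6)) = -8 + 39*(7*(-⅙)*19) = -8 + 39*(-133/6) = -8 - 1729/2 = -1745/2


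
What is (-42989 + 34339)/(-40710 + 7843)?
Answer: 8650/32867 ≈ 0.26318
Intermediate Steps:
(-42989 + 34339)/(-40710 + 7843) = -8650/(-32867) = -8650*(-1/32867) = 8650/32867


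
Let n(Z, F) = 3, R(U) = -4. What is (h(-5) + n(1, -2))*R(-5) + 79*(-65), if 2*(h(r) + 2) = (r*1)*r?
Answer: -5189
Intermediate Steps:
h(r) = -2 + r**2/2 (h(r) = -2 + ((r*1)*r)/2 = -2 + (r*r)/2 = -2 + r**2/2)
(h(-5) + n(1, -2))*R(-5) + 79*(-65) = ((-2 + (1/2)*(-5)**2) + 3)*(-4) + 79*(-65) = ((-2 + (1/2)*25) + 3)*(-4) - 5135 = ((-2 + 25/2) + 3)*(-4) - 5135 = (21/2 + 3)*(-4) - 5135 = (27/2)*(-4) - 5135 = -54 - 5135 = -5189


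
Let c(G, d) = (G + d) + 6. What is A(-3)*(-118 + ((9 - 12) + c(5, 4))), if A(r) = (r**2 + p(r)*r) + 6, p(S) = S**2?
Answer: 1272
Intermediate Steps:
c(G, d) = 6 + G + d
A(r) = 6 + r**2 + r**3 (A(r) = (r**2 + r**2*r) + 6 = (r**2 + r**3) + 6 = 6 + r**2 + r**3)
A(-3)*(-118 + ((9 - 12) + c(5, 4))) = (6 + (-3)**2 + (-3)**3)*(-118 + ((9 - 12) + (6 + 5 + 4))) = (6 + 9 - 27)*(-118 + (-3 + 15)) = -12*(-118 + 12) = -12*(-106) = 1272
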